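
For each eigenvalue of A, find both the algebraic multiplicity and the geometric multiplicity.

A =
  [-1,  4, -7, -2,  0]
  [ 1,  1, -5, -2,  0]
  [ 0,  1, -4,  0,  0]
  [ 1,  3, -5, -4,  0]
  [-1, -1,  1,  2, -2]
λ = -2: alg = 5, geom = 3

Step 1 — factor the characteristic polynomial to read off the algebraic multiplicities:
  χ_A(x) = (x + 2)^5

Step 2 — compute geometric multiplicities via the rank-nullity identity g(λ) = n − rank(A − λI):
  rank(A − (-2)·I) = 2, so dim ker(A − (-2)·I) = n − 2 = 3

Summary:
  λ = -2: algebraic multiplicity = 5, geometric multiplicity = 3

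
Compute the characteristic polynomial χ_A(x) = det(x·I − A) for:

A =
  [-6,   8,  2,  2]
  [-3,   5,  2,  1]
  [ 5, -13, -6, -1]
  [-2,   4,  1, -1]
x^4 + 8*x^3 + 24*x^2 + 32*x + 16

Expanding det(x·I − A) (e.g. by cofactor expansion or by noting that A is similar to its Jordan form J, which has the same characteristic polynomial as A) gives
  χ_A(x) = x^4 + 8*x^3 + 24*x^2 + 32*x + 16
which factors as (x + 2)^4. The eigenvalues (with algebraic multiplicities) are λ = -2 with multiplicity 4.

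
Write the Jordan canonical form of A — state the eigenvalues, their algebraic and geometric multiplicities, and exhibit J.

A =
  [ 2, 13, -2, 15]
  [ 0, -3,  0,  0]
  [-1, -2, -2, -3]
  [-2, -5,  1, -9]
J_3(-3) ⊕ J_1(-3)

The characteristic polynomial is
  det(x·I − A) = x^4 + 12*x^3 + 54*x^2 + 108*x + 81 = (x + 3)^4

Eigenvalues and multiplicities (the geometric multiplicity of λ is n − rank(A − λI), which equals the number of Jordan blocks for λ):
  λ = -3: algebraic multiplicity = 4, geometric multiplicity = 2

Determining the block sizes for each eigenvalue:
  λ = -3: with am = 4 and gm = 2, the partition is not yet determined (e.g. several partitions of 4 into 2 parts exist). Let N = A − (-3)·I. Computing rank(N^1) = 2, rank(N^2) = 1, rank(N^3) = 0; the number of blocks of size ≥ j is rank(N^{j−1}) − rank(N^j), giving [2, 1, 1]. So we have 1 block(s) of size 3, 1 block(s) of size 1 → block sizes [3, 1]

Assembling the blocks gives a Jordan form
J =
  [-3,  1,  0,  0]
  [ 0, -3,  1,  0]
  [ 0,  0, -3,  0]
  [ 0,  0,  0, -3]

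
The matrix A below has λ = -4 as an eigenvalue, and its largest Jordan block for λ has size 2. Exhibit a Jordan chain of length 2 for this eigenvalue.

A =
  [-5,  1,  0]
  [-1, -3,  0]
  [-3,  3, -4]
A Jordan chain for λ = -4 of length 2:
v_1 = (-1, -1, -3)ᵀ
v_2 = (1, 0, 0)ᵀ

Let N = A − (-4)·I. We want v_2 with N^2 v_2 = 0 but N^1 v_2 ≠ 0; then v_{j-1} := N · v_j for j = 2, …, 2.

Pick v_2 = (1, 0, 0)ᵀ.
Then v_1 = N · v_2 = (-1, -1, -3)ᵀ.

Sanity check: (A − (-4)·I) v_1 = (0, 0, 0)ᵀ = 0. ✓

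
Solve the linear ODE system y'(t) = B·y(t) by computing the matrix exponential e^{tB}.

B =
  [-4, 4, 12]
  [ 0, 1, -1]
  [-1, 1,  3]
e^{tB} =
  [2*t^2 - 4*t + 1, 4*t, -8*t^2 + 12*t]
  [t^2/2, t + 1, -2*t^2 - t]
  [t^2/2 - t, t, -2*t^2 + 3*t + 1]

Strategy: write B = P · J · P⁻¹ where J is a Jordan canonical form, so e^{tB} = P · e^{tJ} · P⁻¹, and e^{tJ} can be computed block-by-block.

B has Jordan form
J =
  [0, 1, 0]
  [0, 0, 1]
  [0, 0, 0]
(up to reordering of blocks).

Per-block formulas:
  For a 3×3 Jordan block J_3(0): exp(t · J_3(0)) = e^(0t)·(I + t·N + (t^2/2)·N^2), where N is the 3×3 nilpotent shift.

After assembling e^{tJ} and conjugating by P, we get:

e^{tB} =
  [2*t^2 - 4*t + 1, 4*t, -8*t^2 + 12*t]
  [t^2/2, t + 1, -2*t^2 - t]
  [t^2/2 - t, t, -2*t^2 + 3*t + 1]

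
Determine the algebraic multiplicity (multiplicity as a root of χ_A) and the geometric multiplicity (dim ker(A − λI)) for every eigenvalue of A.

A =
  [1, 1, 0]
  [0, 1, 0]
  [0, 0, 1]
λ = 1: alg = 3, geom = 2

Step 1 — factor the characteristic polynomial to read off the algebraic multiplicities:
  χ_A(x) = (x - 1)^3

Step 2 — compute geometric multiplicities via the rank-nullity identity g(λ) = n − rank(A − λI):
  rank(A − (1)·I) = 1, so dim ker(A − (1)·I) = n − 1 = 2

Summary:
  λ = 1: algebraic multiplicity = 3, geometric multiplicity = 2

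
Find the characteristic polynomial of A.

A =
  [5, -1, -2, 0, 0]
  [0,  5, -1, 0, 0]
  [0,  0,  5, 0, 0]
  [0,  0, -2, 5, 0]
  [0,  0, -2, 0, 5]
x^5 - 25*x^4 + 250*x^3 - 1250*x^2 + 3125*x - 3125

Expanding det(x·I − A) (e.g. by cofactor expansion or by noting that A is similar to its Jordan form J, which has the same characteristic polynomial as A) gives
  χ_A(x) = x^5 - 25*x^4 + 250*x^3 - 1250*x^2 + 3125*x - 3125
which factors as (x - 5)^5. The eigenvalues (with algebraic multiplicities) are λ = 5 with multiplicity 5.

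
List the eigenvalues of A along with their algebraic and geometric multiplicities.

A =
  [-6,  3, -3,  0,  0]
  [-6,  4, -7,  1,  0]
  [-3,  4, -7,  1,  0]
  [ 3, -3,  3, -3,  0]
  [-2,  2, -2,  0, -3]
λ = -3: alg = 5, geom = 3

Step 1 — factor the characteristic polynomial to read off the algebraic multiplicities:
  χ_A(x) = (x + 3)^5

Step 2 — compute geometric multiplicities via the rank-nullity identity g(λ) = n − rank(A − λI):
  rank(A − (-3)·I) = 2, so dim ker(A − (-3)·I) = n − 2 = 3

Summary:
  λ = -3: algebraic multiplicity = 5, geometric multiplicity = 3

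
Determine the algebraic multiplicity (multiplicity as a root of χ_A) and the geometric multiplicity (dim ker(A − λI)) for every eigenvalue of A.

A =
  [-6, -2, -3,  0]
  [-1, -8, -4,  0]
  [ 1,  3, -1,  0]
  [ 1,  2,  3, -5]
λ = -5: alg = 4, geom = 2

Step 1 — factor the characteristic polynomial to read off the algebraic multiplicities:
  χ_A(x) = (x + 5)^4

Step 2 — compute geometric multiplicities via the rank-nullity identity g(λ) = n − rank(A − λI):
  rank(A − (-5)·I) = 2, so dim ker(A − (-5)·I) = n − 2 = 2

Summary:
  λ = -5: algebraic multiplicity = 4, geometric multiplicity = 2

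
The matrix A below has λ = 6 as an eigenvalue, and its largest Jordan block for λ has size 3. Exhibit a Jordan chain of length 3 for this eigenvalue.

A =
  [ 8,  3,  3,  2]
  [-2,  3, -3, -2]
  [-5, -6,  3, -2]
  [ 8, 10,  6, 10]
A Jordan chain for λ = 6 of length 3:
v_1 = (-1, 1, 1, -2)ᵀ
v_2 = (2, -2, -5, 8)ᵀ
v_3 = (1, 0, 0, 0)ᵀ

Let N = A − (6)·I. We want v_3 with N^3 v_3 = 0 but N^2 v_3 ≠ 0; then v_{j-1} := N · v_j for j = 3, …, 2.

Pick v_3 = (1, 0, 0, 0)ᵀ.
Then v_2 = N · v_3 = (2, -2, -5, 8)ᵀ.
Then v_1 = N · v_2 = (-1, 1, 1, -2)ᵀ.

Sanity check: (A − (6)·I) v_1 = (0, 0, 0, 0)ᵀ = 0. ✓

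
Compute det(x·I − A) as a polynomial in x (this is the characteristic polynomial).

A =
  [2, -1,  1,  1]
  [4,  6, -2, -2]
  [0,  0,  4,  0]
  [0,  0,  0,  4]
x^4 - 16*x^3 + 96*x^2 - 256*x + 256

Expanding det(x·I − A) (e.g. by cofactor expansion or by noting that A is similar to its Jordan form J, which has the same characteristic polynomial as A) gives
  χ_A(x) = x^4 - 16*x^3 + 96*x^2 - 256*x + 256
which factors as (x - 4)^4. The eigenvalues (with algebraic multiplicities) are λ = 4 with multiplicity 4.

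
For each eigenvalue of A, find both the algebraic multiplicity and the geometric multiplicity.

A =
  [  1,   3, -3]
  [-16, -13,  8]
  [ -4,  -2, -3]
λ = -5: alg = 3, geom = 2

Step 1 — factor the characteristic polynomial to read off the algebraic multiplicities:
  χ_A(x) = (x + 5)^3

Step 2 — compute geometric multiplicities via the rank-nullity identity g(λ) = n − rank(A − λI):
  rank(A − (-5)·I) = 1, so dim ker(A − (-5)·I) = n − 1 = 2

Summary:
  λ = -5: algebraic multiplicity = 3, geometric multiplicity = 2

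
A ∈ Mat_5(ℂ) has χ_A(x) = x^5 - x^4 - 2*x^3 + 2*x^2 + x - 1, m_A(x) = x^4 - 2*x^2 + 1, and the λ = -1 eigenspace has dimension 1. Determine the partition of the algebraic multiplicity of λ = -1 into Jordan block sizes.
Block sizes for λ = -1: [2]

Step 1 — from the characteristic polynomial, algebraic multiplicity of λ = -1 is 2. From dim ker(A − (-1)·I) = 1, there are exactly 1 Jordan blocks for λ = -1.
Step 2 — from the minimal polynomial, the factor (x + 1)^2 tells us the largest block for λ = -1 has size 2.
Step 3 — with total size 2, 1 blocks, and largest block 2, the block sizes (in nonincreasing order) are [2].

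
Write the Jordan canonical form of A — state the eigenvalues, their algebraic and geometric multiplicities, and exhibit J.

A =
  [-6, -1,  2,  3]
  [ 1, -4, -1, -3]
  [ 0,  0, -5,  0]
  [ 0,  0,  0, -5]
J_3(-5) ⊕ J_1(-5)

The characteristic polynomial is
  det(x·I − A) = x^4 + 20*x^3 + 150*x^2 + 500*x + 625 = (x + 5)^4

Eigenvalues and multiplicities (the geometric multiplicity of λ is n − rank(A − λI), which equals the number of Jordan blocks for λ):
  λ = -5: algebraic multiplicity = 4, geometric multiplicity = 2

Determining the block sizes for each eigenvalue:
  λ = -5: with am = 4 and gm = 2, the partition is not yet determined (e.g. several partitions of 4 into 2 parts exist). Let N = A − (-5)·I. Computing rank(N^1) = 2, rank(N^2) = 1, rank(N^3) = 0; the number of blocks of size ≥ j is rank(N^{j−1}) − rank(N^j), giving [2, 1, 1]. So we have 1 block(s) of size 3, 1 block(s) of size 1 → block sizes [3, 1]

Assembling the blocks gives a Jordan form
J =
  [-5,  1,  0,  0]
  [ 0, -5,  1,  0]
  [ 0,  0, -5,  0]
  [ 0,  0,  0, -5]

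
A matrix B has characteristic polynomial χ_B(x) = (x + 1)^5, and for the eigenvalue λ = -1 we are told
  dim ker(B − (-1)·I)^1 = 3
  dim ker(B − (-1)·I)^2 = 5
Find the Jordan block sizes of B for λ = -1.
Block sizes for λ = -1: [2, 2, 1]

From the dimensions of kernels of powers, the number of Jordan blocks of size at least j is d_j − d_{j−1} where d_j = dim ker(N^j) (with d_0 = 0). Computing the differences gives [3, 2].
The number of blocks of size exactly k is (#blocks of size ≥ k) − (#blocks of size ≥ k + 1), so the partition is: 1 block(s) of size 1, 2 block(s) of size 2.
In nonincreasing order the block sizes are [2, 2, 1].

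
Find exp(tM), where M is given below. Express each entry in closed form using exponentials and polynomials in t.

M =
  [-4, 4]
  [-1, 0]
e^{tM} =
  [-2*t*exp(-2*t) + exp(-2*t), 4*t*exp(-2*t)]
  [-t*exp(-2*t), 2*t*exp(-2*t) + exp(-2*t)]

Strategy: write M = P · J · P⁻¹ where J is a Jordan canonical form, so e^{tM} = P · e^{tJ} · P⁻¹, and e^{tJ} can be computed block-by-block.

M has Jordan form
J =
  [-2,  1]
  [ 0, -2]
(up to reordering of blocks).

Per-block formulas:
  For a 2×2 Jordan block J_2(-2): exp(t · J_2(-2)) = e^(-2t)·(I + t·N), where N is the 2×2 nilpotent shift.

After assembling e^{tJ} and conjugating by P, we get:

e^{tM} =
  [-2*t*exp(-2*t) + exp(-2*t), 4*t*exp(-2*t)]
  [-t*exp(-2*t), 2*t*exp(-2*t) + exp(-2*t)]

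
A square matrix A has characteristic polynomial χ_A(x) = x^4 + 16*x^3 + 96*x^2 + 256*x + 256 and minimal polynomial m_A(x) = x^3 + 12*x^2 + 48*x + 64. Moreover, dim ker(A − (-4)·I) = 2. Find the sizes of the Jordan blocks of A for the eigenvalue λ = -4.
Block sizes for λ = -4: [3, 1]

Step 1 — from the characteristic polynomial, algebraic multiplicity of λ = -4 is 4. From dim ker(A − (-4)·I) = 2, there are exactly 2 Jordan blocks for λ = -4.
Step 2 — from the minimal polynomial, the factor (x + 4)^3 tells us the largest block for λ = -4 has size 3.
Step 3 — with total size 4, 2 blocks, and largest block 3, the block sizes (in nonincreasing order) are [3, 1].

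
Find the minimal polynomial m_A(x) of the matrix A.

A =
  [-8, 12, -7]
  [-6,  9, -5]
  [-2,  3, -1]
x^3

The characteristic polynomial is χ_A(x) = x^3, so the eigenvalues are known. The minimal polynomial is
  m_A(x) = Π_λ (x − λ)^{k_λ}
where k_λ is the size of the *largest* Jordan block for λ (equivalently, the smallest k with (A − λI)^k v = 0 for every generalised eigenvector v of λ).

  λ = 0: largest Jordan block has size 3, contributing (x − 0)^3

So m_A(x) = x^3 = x^3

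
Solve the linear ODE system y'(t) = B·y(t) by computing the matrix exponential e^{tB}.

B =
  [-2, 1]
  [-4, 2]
e^{tB} =
  [1 - 2*t, t]
  [-4*t, 2*t + 1]

Strategy: write B = P · J · P⁻¹ where J is a Jordan canonical form, so e^{tB} = P · e^{tJ} · P⁻¹, and e^{tJ} can be computed block-by-block.

B has Jordan form
J =
  [0, 1]
  [0, 0]
(up to reordering of blocks).

Per-block formulas:
  For a 2×2 Jordan block J_2(0): exp(t · J_2(0)) = e^(0t)·(I + t·N), where N is the 2×2 nilpotent shift.

After assembling e^{tJ} and conjugating by P, we get:

e^{tB} =
  [1 - 2*t, t]
  [-4*t, 2*t + 1]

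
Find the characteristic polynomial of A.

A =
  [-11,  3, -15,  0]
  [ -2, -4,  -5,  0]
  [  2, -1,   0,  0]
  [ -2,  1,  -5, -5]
x^4 + 20*x^3 + 150*x^2 + 500*x + 625

Expanding det(x·I − A) (e.g. by cofactor expansion or by noting that A is similar to its Jordan form J, which has the same characteristic polynomial as A) gives
  χ_A(x) = x^4 + 20*x^3 + 150*x^2 + 500*x + 625
which factors as (x + 5)^4. The eigenvalues (with algebraic multiplicities) are λ = -5 with multiplicity 4.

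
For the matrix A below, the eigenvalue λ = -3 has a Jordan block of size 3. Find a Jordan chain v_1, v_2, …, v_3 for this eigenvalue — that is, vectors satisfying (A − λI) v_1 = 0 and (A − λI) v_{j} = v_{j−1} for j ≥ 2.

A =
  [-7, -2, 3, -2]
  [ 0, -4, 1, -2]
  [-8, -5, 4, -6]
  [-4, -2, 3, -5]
A Jordan chain for λ = -3 of length 3:
v_1 = (-1, 0, -2, -1)ᵀ
v_2 = (-2, -1, -5, -2)ᵀ
v_3 = (0, 1, 0, 0)ᵀ

Let N = A − (-3)·I. We want v_3 with N^3 v_3 = 0 but N^2 v_3 ≠ 0; then v_{j-1} := N · v_j for j = 3, …, 2.

Pick v_3 = (0, 1, 0, 0)ᵀ.
Then v_2 = N · v_3 = (-2, -1, -5, -2)ᵀ.
Then v_1 = N · v_2 = (-1, 0, -2, -1)ᵀ.

Sanity check: (A − (-3)·I) v_1 = (0, 0, 0, 0)ᵀ = 0. ✓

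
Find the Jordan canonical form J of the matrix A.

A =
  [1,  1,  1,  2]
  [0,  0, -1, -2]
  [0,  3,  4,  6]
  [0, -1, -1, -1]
J_2(1) ⊕ J_1(1) ⊕ J_1(1)

The characteristic polynomial is
  det(x·I − A) = x^4 - 4*x^3 + 6*x^2 - 4*x + 1 = (x - 1)^4

Eigenvalues and multiplicities (the geometric multiplicity of λ is n − rank(A − λI), which equals the number of Jordan blocks for λ):
  λ = 1: algebraic multiplicity = 4, geometric multiplicity = 3

Determining the block sizes for each eigenvalue:
  λ = 1: 3 blocks summing to 4 forces exactly one block of size 2 and the rest size 1 → block sizes [2, 1, 1]

Assembling the blocks gives a Jordan form
J =
  [1, 1, 0, 0]
  [0, 1, 0, 0]
  [0, 0, 1, 0]
  [0, 0, 0, 1]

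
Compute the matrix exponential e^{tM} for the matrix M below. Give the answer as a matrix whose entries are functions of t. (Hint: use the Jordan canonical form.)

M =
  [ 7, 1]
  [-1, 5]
e^{tM} =
  [t*exp(6*t) + exp(6*t), t*exp(6*t)]
  [-t*exp(6*t), -t*exp(6*t) + exp(6*t)]

Strategy: write M = P · J · P⁻¹ where J is a Jordan canonical form, so e^{tM} = P · e^{tJ} · P⁻¹, and e^{tJ} can be computed block-by-block.

M has Jordan form
J =
  [6, 1]
  [0, 6]
(up to reordering of blocks).

Per-block formulas:
  For a 2×2 Jordan block J_2(6): exp(t · J_2(6)) = e^(6t)·(I + t·N), where N is the 2×2 nilpotent shift.

After assembling e^{tJ} and conjugating by P, we get:

e^{tM} =
  [t*exp(6*t) + exp(6*t), t*exp(6*t)]
  [-t*exp(6*t), -t*exp(6*t) + exp(6*t)]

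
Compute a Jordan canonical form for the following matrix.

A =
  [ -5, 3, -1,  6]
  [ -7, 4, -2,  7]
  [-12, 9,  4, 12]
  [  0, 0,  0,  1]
J_3(1) ⊕ J_1(1)

The characteristic polynomial is
  det(x·I − A) = x^4 - 4*x^3 + 6*x^2 - 4*x + 1 = (x - 1)^4

Eigenvalues and multiplicities (the geometric multiplicity of λ is n − rank(A − λI), which equals the number of Jordan blocks for λ):
  λ = 1: algebraic multiplicity = 4, geometric multiplicity = 2

Determining the block sizes for each eigenvalue:
  λ = 1: with am = 4 and gm = 2, the partition is not yet determined (e.g. several partitions of 4 into 2 parts exist). Let N = A − (1)·I. Computing rank(N^1) = 2, rank(N^2) = 1, rank(N^3) = 0; the number of blocks of size ≥ j is rank(N^{j−1}) − rank(N^j), giving [2, 1, 1]. So we have 1 block(s) of size 3, 1 block(s) of size 1 → block sizes [3, 1]

Assembling the blocks gives a Jordan form
J =
  [1, 1, 0, 0]
  [0, 1, 1, 0]
  [0, 0, 1, 0]
  [0, 0, 0, 1]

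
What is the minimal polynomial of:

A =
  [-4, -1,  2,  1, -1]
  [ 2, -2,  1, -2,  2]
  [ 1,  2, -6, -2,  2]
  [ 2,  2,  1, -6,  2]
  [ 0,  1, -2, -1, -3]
x^4 + 17*x^3 + 108*x^2 + 304*x + 320

The characteristic polynomial is χ_A(x) = (x + 4)^4*(x + 5), so the eigenvalues are known. The minimal polynomial is
  m_A(x) = Π_λ (x − λ)^{k_λ}
where k_λ is the size of the *largest* Jordan block for λ (equivalently, the smallest k with (A − λI)^k v = 0 for every generalised eigenvector v of λ).

  λ = -5: largest Jordan block has size 1, contributing (x + 5)
  λ = -4: largest Jordan block has size 3, contributing (x + 4)^3

So m_A(x) = (x + 4)^3*(x + 5) = x^4 + 17*x^3 + 108*x^2 + 304*x + 320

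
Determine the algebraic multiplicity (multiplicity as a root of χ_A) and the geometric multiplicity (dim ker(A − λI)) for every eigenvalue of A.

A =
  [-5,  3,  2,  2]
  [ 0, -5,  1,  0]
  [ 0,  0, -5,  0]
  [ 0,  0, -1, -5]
λ = -5: alg = 4, geom = 2

Step 1 — factor the characteristic polynomial to read off the algebraic multiplicities:
  χ_A(x) = (x + 5)^4

Step 2 — compute geometric multiplicities via the rank-nullity identity g(λ) = n − rank(A − λI):
  rank(A − (-5)·I) = 2, so dim ker(A − (-5)·I) = n − 2 = 2

Summary:
  λ = -5: algebraic multiplicity = 4, geometric multiplicity = 2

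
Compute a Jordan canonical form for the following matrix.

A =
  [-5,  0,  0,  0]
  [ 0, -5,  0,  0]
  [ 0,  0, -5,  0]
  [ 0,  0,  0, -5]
J_1(-5) ⊕ J_1(-5) ⊕ J_1(-5) ⊕ J_1(-5)

The characteristic polynomial is
  det(x·I − A) = x^4 + 20*x^3 + 150*x^2 + 500*x + 625 = (x + 5)^4

Eigenvalues and multiplicities (the geometric multiplicity of λ is n − rank(A − λI), which equals the number of Jordan blocks for λ):
  λ = -5: algebraic multiplicity = 4, geometric multiplicity = 4

Determining the block sizes for each eigenvalue:
  λ = -5: gm = am = 4, so every block has size 1 → block sizes [1, 1, 1, 1]

Assembling the blocks gives a Jordan form
J =
  [-5,  0,  0,  0]
  [ 0, -5,  0,  0]
  [ 0,  0, -5,  0]
  [ 0,  0,  0, -5]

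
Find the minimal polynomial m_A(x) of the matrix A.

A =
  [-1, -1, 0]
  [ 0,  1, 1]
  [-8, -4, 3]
x^3 - 3*x^2 + 3*x - 1

The characteristic polynomial is χ_A(x) = (x - 1)^3, so the eigenvalues are known. The minimal polynomial is
  m_A(x) = Π_λ (x − λ)^{k_λ}
where k_λ is the size of the *largest* Jordan block for λ (equivalently, the smallest k with (A − λI)^k v = 0 for every generalised eigenvector v of λ).

  λ = 1: largest Jordan block has size 3, contributing (x − 1)^3

So m_A(x) = (x - 1)^3 = x^3 - 3*x^2 + 3*x - 1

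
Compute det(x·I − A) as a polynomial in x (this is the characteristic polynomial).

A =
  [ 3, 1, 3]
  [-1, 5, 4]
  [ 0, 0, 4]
x^3 - 12*x^2 + 48*x - 64

Expanding det(x·I − A) (e.g. by cofactor expansion or by noting that A is similar to its Jordan form J, which has the same characteristic polynomial as A) gives
  χ_A(x) = x^3 - 12*x^2 + 48*x - 64
which factors as (x - 4)^3. The eigenvalues (with algebraic multiplicities) are λ = 4 with multiplicity 3.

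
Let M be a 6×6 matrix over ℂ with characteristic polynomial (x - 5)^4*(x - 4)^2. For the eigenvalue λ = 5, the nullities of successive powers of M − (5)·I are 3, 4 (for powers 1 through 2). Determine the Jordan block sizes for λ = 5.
Block sizes for λ = 5: [2, 1, 1]

From the dimensions of kernels of powers, the number of Jordan blocks of size at least j is d_j − d_{j−1} where d_j = dim ker(N^j) (with d_0 = 0). Computing the differences gives [3, 1].
The number of blocks of size exactly k is (#blocks of size ≥ k) − (#blocks of size ≥ k + 1), so the partition is: 2 block(s) of size 1, 1 block(s) of size 2.
In nonincreasing order the block sizes are [2, 1, 1].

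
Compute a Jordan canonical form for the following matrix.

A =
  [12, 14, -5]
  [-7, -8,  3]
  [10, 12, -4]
J_3(0)

The characteristic polynomial is
  det(x·I − A) = x^3

Eigenvalues and multiplicities (the geometric multiplicity of λ is n − rank(A − λI), which equals the number of Jordan blocks for λ):
  λ = 0: algebraic multiplicity = 3, geometric multiplicity = 1

Determining the block sizes for each eigenvalue:
  λ = 0: one block (gm = 1), so the single block has size am = 3 → block sizes [3]

Assembling the blocks gives a Jordan form
J =
  [0, 1, 0]
  [0, 0, 1]
  [0, 0, 0]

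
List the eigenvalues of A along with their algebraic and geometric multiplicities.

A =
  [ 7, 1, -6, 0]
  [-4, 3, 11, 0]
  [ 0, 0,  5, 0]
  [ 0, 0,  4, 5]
λ = 5: alg = 4, geom = 2

Step 1 — factor the characteristic polynomial to read off the algebraic multiplicities:
  χ_A(x) = (x - 5)^4

Step 2 — compute geometric multiplicities via the rank-nullity identity g(λ) = n − rank(A − λI):
  rank(A − (5)·I) = 2, so dim ker(A − (5)·I) = n − 2 = 2

Summary:
  λ = 5: algebraic multiplicity = 4, geometric multiplicity = 2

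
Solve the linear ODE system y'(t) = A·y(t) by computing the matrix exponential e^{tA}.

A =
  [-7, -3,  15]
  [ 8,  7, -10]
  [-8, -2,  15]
e^{tA} =
  [-12*t*exp(5*t) + exp(5*t), -3*t*exp(5*t), 15*t*exp(5*t)]
  [8*t*exp(5*t), 2*t*exp(5*t) + exp(5*t), -10*t*exp(5*t)]
  [-8*t*exp(5*t), -2*t*exp(5*t), 10*t*exp(5*t) + exp(5*t)]

Strategy: write A = P · J · P⁻¹ where J is a Jordan canonical form, so e^{tA} = P · e^{tJ} · P⁻¹, and e^{tJ} can be computed block-by-block.

A has Jordan form
J =
  [5, 1, 0]
  [0, 5, 0]
  [0, 0, 5]
(up to reordering of blocks).

Per-block formulas:
  For a 1×1 block at λ = 5: exp(t · [5]) = [e^(5t)].
  For a 2×2 Jordan block J_2(5): exp(t · J_2(5)) = e^(5t)·(I + t·N), where N is the 2×2 nilpotent shift.

After assembling e^{tJ} and conjugating by P, we get:

e^{tA} =
  [-12*t*exp(5*t) + exp(5*t), -3*t*exp(5*t), 15*t*exp(5*t)]
  [8*t*exp(5*t), 2*t*exp(5*t) + exp(5*t), -10*t*exp(5*t)]
  [-8*t*exp(5*t), -2*t*exp(5*t), 10*t*exp(5*t) + exp(5*t)]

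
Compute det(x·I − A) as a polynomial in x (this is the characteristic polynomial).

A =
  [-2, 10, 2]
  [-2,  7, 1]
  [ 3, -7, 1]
x^3 - 6*x^2 + 12*x - 8

Expanding det(x·I − A) (e.g. by cofactor expansion or by noting that A is similar to its Jordan form J, which has the same characteristic polynomial as A) gives
  χ_A(x) = x^3 - 6*x^2 + 12*x - 8
which factors as (x - 2)^3. The eigenvalues (with algebraic multiplicities) are λ = 2 with multiplicity 3.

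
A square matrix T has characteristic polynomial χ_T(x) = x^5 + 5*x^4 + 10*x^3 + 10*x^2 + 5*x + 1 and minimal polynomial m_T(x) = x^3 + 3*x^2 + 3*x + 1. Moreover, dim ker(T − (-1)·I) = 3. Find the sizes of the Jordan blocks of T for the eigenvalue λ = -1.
Block sizes for λ = -1: [3, 1, 1]

Step 1 — from the characteristic polynomial, algebraic multiplicity of λ = -1 is 5. From dim ker(T − (-1)·I) = 3, there are exactly 3 Jordan blocks for λ = -1.
Step 2 — from the minimal polynomial, the factor (x + 1)^3 tells us the largest block for λ = -1 has size 3.
Step 3 — with total size 5, 3 blocks, and largest block 3, the block sizes (in nonincreasing order) are [3, 1, 1].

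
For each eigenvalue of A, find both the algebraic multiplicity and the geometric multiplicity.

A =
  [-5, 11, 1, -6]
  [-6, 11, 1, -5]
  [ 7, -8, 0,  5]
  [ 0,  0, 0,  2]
λ = 2: alg = 4, geom = 2

Step 1 — factor the characteristic polynomial to read off the algebraic multiplicities:
  χ_A(x) = (x - 2)^4

Step 2 — compute geometric multiplicities via the rank-nullity identity g(λ) = n − rank(A − λI):
  rank(A − (2)·I) = 2, so dim ker(A − (2)·I) = n − 2 = 2

Summary:
  λ = 2: algebraic multiplicity = 4, geometric multiplicity = 2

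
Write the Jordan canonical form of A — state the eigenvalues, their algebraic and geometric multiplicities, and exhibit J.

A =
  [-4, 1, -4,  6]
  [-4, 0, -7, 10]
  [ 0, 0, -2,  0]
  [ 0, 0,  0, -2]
J_3(-2) ⊕ J_1(-2)

The characteristic polynomial is
  det(x·I − A) = x^4 + 8*x^3 + 24*x^2 + 32*x + 16 = (x + 2)^4

Eigenvalues and multiplicities (the geometric multiplicity of λ is n − rank(A − λI), which equals the number of Jordan blocks for λ):
  λ = -2: algebraic multiplicity = 4, geometric multiplicity = 2

Determining the block sizes for each eigenvalue:
  λ = -2: with am = 4 and gm = 2, the partition is not yet determined (e.g. several partitions of 4 into 2 parts exist). Let N = A − (-2)·I. Computing rank(N^1) = 2, rank(N^2) = 1, rank(N^3) = 0; the number of blocks of size ≥ j is rank(N^{j−1}) − rank(N^j), giving [2, 1, 1]. So we have 1 block(s) of size 3, 1 block(s) of size 1 → block sizes [3, 1]

Assembling the blocks gives a Jordan form
J =
  [-2,  1,  0,  0]
  [ 0, -2,  1,  0]
  [ 0,  0, -2,  0]
  [ 0,  0,  0, -2]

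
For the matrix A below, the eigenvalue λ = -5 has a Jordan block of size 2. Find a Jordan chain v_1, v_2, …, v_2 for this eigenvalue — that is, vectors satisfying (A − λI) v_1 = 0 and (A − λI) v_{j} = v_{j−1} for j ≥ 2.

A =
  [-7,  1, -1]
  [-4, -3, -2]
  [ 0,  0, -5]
A Jordan chain for λ = -5 of length 2:
v_1 = (-2, -4, 0)ᵀ
v_2 = (1, 0, 0)ᵀ

Let N = A − (-5)·I. We want v_2 with N^2 v_2 = 0 but N^1 v_2 ≠ 0; then v_{j-1} := N · v_j for j = 2, …, 2.

Pick v_2 = (1, 0, 0)ᵀ.
Then v_1 = N · v_2 = (-2, -4, 0)ᵀ.

Sanity check: (A − (-5)·I) v_1 = (0, 0, 0)ᵀ = 0. ✓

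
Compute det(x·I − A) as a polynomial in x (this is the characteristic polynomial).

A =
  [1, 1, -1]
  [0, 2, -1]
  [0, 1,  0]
x^3 - 3*x^2 + 3*x - 1

Expanding det(x·I − A) (e.g. by cofactor expansion or by noting that A is similar to its Jordan form J, which has the same characteristic polynomial as A) gives
  χ_A(x) = x^3 - 3*x^2 + 3*x - 1
which factors as (x - 1)^3. The eigenvalues (with algebraic multiplicities) are λ = 1 with multiplicity 3.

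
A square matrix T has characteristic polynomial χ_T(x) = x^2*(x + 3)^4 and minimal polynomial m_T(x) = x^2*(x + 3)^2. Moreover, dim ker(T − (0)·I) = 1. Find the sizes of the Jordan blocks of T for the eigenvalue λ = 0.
Block sizes for λ = 0: [2]

Step 1 — from the characteristic polynomial, algebraic multiplicity of λ = 0 is 2. From dim ker(T − (0)·I) = 1, there are exactly 1 Jordan blocks for λ = 0.
Step 2 — from the minimal polynomial, the factor (x − 0)^2 tells us the largest block for λ = 0 has size 2.
Step 3 — with total size 2, 1 blocks, and largest block 2, the block sizes (in nonincreasing order) are [2].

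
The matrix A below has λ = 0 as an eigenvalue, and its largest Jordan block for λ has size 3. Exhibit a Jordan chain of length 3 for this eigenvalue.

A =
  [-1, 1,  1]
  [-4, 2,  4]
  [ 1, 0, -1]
A Jordan chain for λ = 0 of length 3:
v_1 = (-2, 0, -2)ᵀ
v_2 = (-1, -4, 1)ᵀ
v_3 = (1, 0, 0)ᵀ

Let N = A − (0)·I. We want v_3 with N^3 v_3 = 0 but N^2 v_3 ≠ 0; then v_{j-1} := N · v_j for j = 3, …, 2.

Pick v_3 = (1, 0, 0)ᵀ.
Then v_2 = N · v_3 = (-1, -4, 1)ᵀ.
Then v_1 = N · v_2 = (-2, 0, -2)ᵀ.

Sanity check: (A − (0)·I) v_1 = (0, 0, 0)ᵀ = 0. ✓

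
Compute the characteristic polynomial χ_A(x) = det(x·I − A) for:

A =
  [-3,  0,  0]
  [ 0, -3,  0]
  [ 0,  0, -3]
x^3 + 9*x^2 + 27*x + 27

Expanding det(x·I − A) (e.g. by cofactor expansion or by noting that A is similar to its Jordan form J, which has the same characteristic polynomial as A) gives
  χ_A(x) = x^3 + 9*x^2 + 27*x + 27
which factors as (x + 3)^3. The eigenvalues (with algebraic multiplicities) are λ = -3 with multiplicity 3.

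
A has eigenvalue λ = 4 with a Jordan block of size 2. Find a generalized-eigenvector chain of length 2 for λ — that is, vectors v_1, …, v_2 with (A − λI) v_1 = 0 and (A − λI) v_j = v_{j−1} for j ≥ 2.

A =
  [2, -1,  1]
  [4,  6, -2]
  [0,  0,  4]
A Jordan chain for λ = 4 of length 2:
v_1 = (-2, 4, 0)ᵀ
v_2 = (1, 0, 0)ᵀ

Let N = A − (4)·I. We want v_2 with N^2 v_2 = 0 but N^1 v_2 ≠ 0; then v_{j-1} := N · v_j for j = 2, …, 2.

Pick v_2 = (1, 0, 0)ᵀ.
Then v_1 = N · v_2 = (-2, 4, 0)ᵀ.

Sanity check: (A − (4)·I) v_1 = (0, 0, 0)ᵀ = 0. ✓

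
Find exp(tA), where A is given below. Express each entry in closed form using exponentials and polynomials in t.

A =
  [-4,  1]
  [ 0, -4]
e^{tA} =
  [exp(-4*t), t*exp(-4*t)]
  [0, exp(-4*t)]

Strategy: write A = P · J · P⁻¹ where J is a Jordan canonical form, so e^{tA} = P · e^{tJ} · P⁻¹, and e^{tJ} can be computed block-by-block.

A has Jordan form
J =
  [-4,  1]
  [ 0, -4]
(up to reordering of blocks).

Per-block formulas:
  For a 2×2 Jordan block J_2(-4): exp(t · J_2(-4)) = e^(-4t)·(I + t·N), where N is the 2×2 nilpotent shift.

After assembling e^{tJ} and conjugating by P, we get:

e^{tA} =
  [exp(-4*t), t*exp(-4*t)]
  [0, exp(-4*t)]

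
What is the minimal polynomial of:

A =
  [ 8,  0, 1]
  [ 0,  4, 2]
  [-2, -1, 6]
x^3 - 18*x^2 + 108*x - 216

The characteristic polynomial is χ_A(x) = (x - 6)^3, so the eigenvalues are known. The minimal polynomial is
  m_A(x) = Π_λ (x − λ)^{k_λ}
where k_λ is the size of the *largest* Jordan block for λ (equivalently, the smallest k with (A − λI)^k v = 0 for every generalised eigenvector v of λ).

  λ = 6: largest Jordan block has size 3, contributing (x − 6)^3

So m_A(x) = (x - 6)^3 = x^3 - 18*x^2 + 108*x - 216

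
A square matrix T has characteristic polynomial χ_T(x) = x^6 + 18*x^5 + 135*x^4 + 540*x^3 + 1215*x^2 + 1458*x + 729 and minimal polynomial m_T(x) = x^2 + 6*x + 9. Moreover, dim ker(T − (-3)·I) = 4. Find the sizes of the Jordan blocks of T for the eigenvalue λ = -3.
Block sizes for λ = -3: [2, 2, 1, 1]

Step 1 — from the characteristic polynomial, algebraic multiplicity of λ = -3 is 6. From dim ker(T − (-3)·I) = 4, there are exactly 4 Jordan blocks for λ = -3.
Step 2 — from the minimal polynomial, the factor (x + 3)^2 tells us the largest block for λ = -3 has size 2.
Step 3 — with total size 6, 4 blocks, and largest block 2, the block sizes (in nonincreasing order) are [2, 2, 1, 1].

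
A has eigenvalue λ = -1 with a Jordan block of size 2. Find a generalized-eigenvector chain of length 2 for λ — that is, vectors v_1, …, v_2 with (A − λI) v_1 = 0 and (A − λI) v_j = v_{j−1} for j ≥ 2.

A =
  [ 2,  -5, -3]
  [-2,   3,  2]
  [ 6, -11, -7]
A Jordan chain for λ = -1 of length 2:
v_1 = (1, 0, 1)ᵀ
v_2 = (2, 1, 0)ᵀ

Let N = A − (-1)·I. We want v_2 with N^2 v_2 = 0 but N^1 v_2 ≠ 0; then v_{j-1} := N · v_j for j = 2, …, 2.

Pick v_2 = (2, 1, 0)ᵀ.
Then v_1 = N · v_2 = (1, 0, 1)ᵀ.

Sanity check: (A − (-1)·I) v_1 = (0, 0, 0)ᵀ = 0. ✓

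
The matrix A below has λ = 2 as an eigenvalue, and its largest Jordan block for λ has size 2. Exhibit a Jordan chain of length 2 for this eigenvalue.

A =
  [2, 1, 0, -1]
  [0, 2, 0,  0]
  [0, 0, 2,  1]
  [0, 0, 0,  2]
A Jordan chain for λ = 2 of length 2:
v_1 = (1, 0, 0, 0)ᵀ
v_2 = (0, 1, 0, 0)ᵀ

Let N = A − (2)·I. We want v_2 with N^2 v_2 = 0 but N^1 v_2 ≠ 0; then v_{j-1} := N · v_j for j = 2, …, 2.

Pick v_2 = (0, 1, 0, 0)ᵀ.
Then v_1 = N · v_2 = (1, 0, 0, 0)ᵀ.

Sanity check: (A − (2)·I) v_1 = (0, 0, 0, 0)ᵀ = 0. ✓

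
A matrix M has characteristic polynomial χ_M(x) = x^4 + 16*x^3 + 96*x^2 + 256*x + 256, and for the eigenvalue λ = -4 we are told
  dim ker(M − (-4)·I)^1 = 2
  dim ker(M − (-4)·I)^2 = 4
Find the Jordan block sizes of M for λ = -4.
Block sizes for λ = -4: [2, 2]

From the dimensions of kernels of powers, the number of Jordan blocks of size at least j is d_j − d_{j−1} where d_j = dim ker(N^j) (with d_0 = 0). Computing the differences gives [2, 2].
The number of blocks of size exactly k is (#blocks of size ≥ k) − (#blocks of size ≥ k + 1), so the partition is: 2 block(s) of size 2.
In nonincreasing order the block sizes are [2, 2].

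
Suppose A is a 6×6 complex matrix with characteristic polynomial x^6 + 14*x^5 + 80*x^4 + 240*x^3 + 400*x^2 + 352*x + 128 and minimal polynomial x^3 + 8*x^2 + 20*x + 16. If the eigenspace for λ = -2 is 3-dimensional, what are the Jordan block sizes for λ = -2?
Block sizes for λ = -2: [2, 2, 1]

Step 1 — from the characteristic polynomial, algebraic multiplicity of λ = -2 is 5. From dim ker(A − (-2)·I) = 3, there are exactly 3 Jordan blocks for λ = -2.
Step 2 — from the minimal polynomial, the factor (x + 2)^2 tells us the largest block for λ = -2 has size 2.
Step 3 — with total size 5, 3 blocks, and largest block 2, the block sizes (in nonincreasing order) are [2, 2, 1].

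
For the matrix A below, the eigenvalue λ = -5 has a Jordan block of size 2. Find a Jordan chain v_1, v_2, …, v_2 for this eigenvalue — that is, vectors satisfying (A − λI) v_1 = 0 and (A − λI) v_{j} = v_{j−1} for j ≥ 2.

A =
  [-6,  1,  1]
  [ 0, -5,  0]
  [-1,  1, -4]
A Jordan chain for λ = -5 of length 2:
v_1 = (-1, 0, -1)ᵀ
v_2 = (1, 0, 0)ᵀ

Let N = A − (-5)·I. We want v_2 with N^2 v_2 = 0 but N^1 v_2 ≠ 0; then v_{j-1} := N · v_j for j = 2, …, 2.

Pick v_2 = (1, 0, 0)ᵀ.
Then v_1 = N · v_2 = (-1, 0, -1)ᵀ.

Sanity check: (A − (-5)·I) v_1 = (0, 0, 0)ᵀ = 0. ✓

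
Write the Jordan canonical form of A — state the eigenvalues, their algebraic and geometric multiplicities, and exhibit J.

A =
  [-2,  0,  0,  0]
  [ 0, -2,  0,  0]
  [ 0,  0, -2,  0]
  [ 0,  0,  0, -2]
J_1(-2) ⊕ J_1(-2) ⊕ J_1(-2) ⊕ J_1(-2)

The characteristic polynomial is
  det(x·I − A) = x^4 + 8*x^3 + 24*x^2 + 32*x + 16 = (x + 2)^4

Eigenvalues and multiplicities (the geometric multiplicity of λ is n − rank(A − λI), which equals the number of Jordan blocks for λ):
  λ = -2: algebraic multiplicity = 4, geometric multiplicity = 4

Determining the block sizes for each eigenvalue:
  λ = -2: gm = am = 4, so every block has size 1 → block sizes [1, 1, 1, 1]

Assembling the blocks gives a Jordan form
J =
  [-2,  0,  0,  0]
  [ 0, -2,  0,  0]
  [ 0,  0, -2,  0]
  [ 0,  0,  0, -2]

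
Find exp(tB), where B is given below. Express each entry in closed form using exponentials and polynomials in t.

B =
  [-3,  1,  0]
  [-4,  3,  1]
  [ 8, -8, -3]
e^{tB} =
  [-2*t*exp(-t) + exp(-t), t^2*exp(-t) + t*exp(-t), t^2*exp(-t)/2]
  [-4*t*exp(-t), 2*t^2*exp(-t) + 4*t*exp(-t) + exp(-t), t^2*exp(-t) + t*exp(-t)]
  [8*t*exp(-t), -4*t^2*exp(-t) - 8*t*exp(-t), -2*t^2*exp(-t) - 2*t*exp(-t) + exp(-t)]

Strategy: write B = P · J · P⁻¹ where J is a Jordan canonical form, so e^{tB} = P · e^{tJ} · P⁻¹, and e^{tJ} can be computed block-by-block.

B has Jordan form
J =
  [-1,  1,  0]
  [ 0, -1,  1]
  [ 0,  0, -1]
(up to reordering of blocks).

Per-block formulas:
  For a 3×3 Jordan block J_3(-1): exp(t · J_3(-1)) = e^(-1t)·(I + t·N + (t^2/2)·N^2), where N is the 3×3 nilpotent shift.

After assembling e^{tJ} and conjugating by P, we get:

e^{tB} =
  [-2*t*exp(-t) + exp(-t), t^2*exp(-t) + t*exp(-t), t^2*exp(-t)/2]
  [-4*t*exp(-t), 2*t^2*exp(-t) + 4*t*exp(-t) + exp(-t), t^2*exp(-t) + t*exp(-t)]
  [8*t*exp(-t), -4*t^2*exp(-t) - 8*t*exp(-t), -2*t^2*exp(-t) - 2*t*exp(-t) + exp(-t)]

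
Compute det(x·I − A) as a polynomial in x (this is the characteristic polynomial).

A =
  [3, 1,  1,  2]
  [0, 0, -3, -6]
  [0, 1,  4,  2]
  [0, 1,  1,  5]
x^4 - 12*x^3 + 54*x^2 - 108*x + 81

Expanding det(x·I − A) (e.g. by cofactor expansion or by noting that A is similar to its Jordan form J, which has the same characteristic polynomial as A) gives
  χ_A(x) = x^4 - 12*x^3 + 54*x^2 - 108*x + 81
which factors as (x - 3)^4. The eigenvalues (with algebraic multiplicities) are λ = 3 with multiplicity 4.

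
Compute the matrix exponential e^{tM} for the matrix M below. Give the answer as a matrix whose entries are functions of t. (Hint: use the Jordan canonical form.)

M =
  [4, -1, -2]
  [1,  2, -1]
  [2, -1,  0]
e^{tM} =
  [-t^2*exp(2*t)/2 + 2*t*exp(2*t) + exp(2*t), -t*exp(2*t), t^2*exp(2*t)/2 - 2*t*exp(2*t)]
  [t*exp(2*t), exp(2*t), -t*exp(2*t)]
  [-t^2*exp(2*t)/2 + 2*t*exp(2*t), -t*exp(2*t), t^2*exp(2*t)/2 - 2*t*exp(2*t) + exp(2*t)]

Strategy: write M = P · J · P⁻¹ where J is a Jordan canonical form, so e^{tM} = P · e^{tJ} · P⁻¹, and e^{tJ} can be computed block-by-block.

M has Jordan form
J =
  [2, 1, 0]
  [0, 2, 1]
  [0, 0, 2]
(up to reordering of blocks).

Per-block formulas:
  For a 3×3 Jordan block J_3(2): exp(t · J_3(2)) = e^(2t)·(I + t·N + (t^2/2)·N^2), where N is the 3×3 nilpotent shift.

After assembling e^{tJ} and conjugating by P, we get:

e^{tM} =
  [-t^2*exp(2*t)/2 + 2*t*exp(2*t) + exp(2*t), -t*exp(2*t), t^2*exp(2*t)/2 - 2*t*exp(2*t)]
  [t*exp(2*t), exp(2*t), -t*exp(2*t)]
  [-t^2*exp(2*t)/2 + 2*t*exp(2*t), -t*exp(2*t), t^2*exp(2*t)/2 - 2*t*exp(2*t) + exp(2*t)]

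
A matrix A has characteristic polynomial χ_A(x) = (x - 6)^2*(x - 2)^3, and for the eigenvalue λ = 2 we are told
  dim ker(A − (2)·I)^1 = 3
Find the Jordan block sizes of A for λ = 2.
Block sizes for λ = 2: [1, 1, 1]

From the dimensions of kernels of powers, the number of Jordan blocks of size at least j is d_j − d_{j−1} where d_j = dim ker(N^j) (with d_0 = 0). Computing the differences gives [3].
The number of blocks of size exactly k is (#blocks of size ≥ k) − (#blocks of size ≥ k + 1), so the partition is: 3 block(s) of size 1.
In nonincreasing order the block sizes are [1, 1, 1].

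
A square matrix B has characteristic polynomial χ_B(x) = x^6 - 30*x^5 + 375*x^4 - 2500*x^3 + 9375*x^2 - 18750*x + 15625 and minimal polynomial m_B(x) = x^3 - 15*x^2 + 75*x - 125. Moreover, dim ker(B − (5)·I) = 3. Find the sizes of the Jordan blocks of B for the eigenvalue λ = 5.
Block sizes for λ = 5: [3, 2, 1]

Step 1 — from the characteristic polynomial, algebraic multiplicity of λ = 5 is 6. From dim ker(B − (5)·I) = 3, there are exactly 3 Jordan blocks for λ = 5.
Step 2 — from the minimal polynomial, the factor (x − 5)^3 tells us the largest block for λ = 5 has size 3.
Step 3 — with total size 6, 3 blocks, and largest block 3, the block sizes (in nonincreasing order) are [3, 2, 1].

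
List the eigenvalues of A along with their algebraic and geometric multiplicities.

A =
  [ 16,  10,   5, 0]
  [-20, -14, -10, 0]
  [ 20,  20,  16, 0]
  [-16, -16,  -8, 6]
λ = 6: alg = 4, geom = 3

Step 1 — factor the characteristic polynomial to read off the algebraic multiplicities:
  χ_A(x) = (x - 6)^4

Step 2 — compute geometric multiplicities via the rank-nullity identity g(λ) = n − rank(A − λI):
  rank(A − (6)·I) = 1, so dim ker(A − (6)·I) = n − 1 = 3

Summary:
  λ = 6: algebraic multiplicity = 4, geometric multiplicity = 3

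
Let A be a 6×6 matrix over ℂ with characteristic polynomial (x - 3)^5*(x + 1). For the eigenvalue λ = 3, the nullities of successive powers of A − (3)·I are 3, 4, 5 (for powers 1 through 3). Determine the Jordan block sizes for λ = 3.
Block sizes for λ = 3: [3, 1, 1]

From the dimensions of kernels of powers, the number of Jordan blocks of size at least j is d_j − d_{j−1} where d_j = dim ker(N^j) (with d_0 = 0). Computing the differences gives [3, 1, 1].
The number of blocks of size exactly k is (#blocks of size ≥ k) − (#blocks of size ≥ k + 1), so the partition is: 2 block(s) of size 1, 1 block(s) of size 3.
In nonincreasing order the block sizes are [3, 1, 1].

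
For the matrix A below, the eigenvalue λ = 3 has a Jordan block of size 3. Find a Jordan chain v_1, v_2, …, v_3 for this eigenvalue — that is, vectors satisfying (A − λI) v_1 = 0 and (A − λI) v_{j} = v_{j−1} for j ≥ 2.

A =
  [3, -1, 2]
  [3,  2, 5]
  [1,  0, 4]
A Jordan chain for λ = 3 of length 3:
v_1 = (-1, 2, 1)ᵀ
v_2 = (0, 3, 1)ᵀ
v_3 = (1, 0, 0)ᵀ

Let N = A − (3)·I. We want v_3 with N^3 v_3 = 0 but N^2 v_3 ≠ 0; then v_{j-1} := N · v_j for j = 3, …, 2.

Pick v_3 = (1, 0, 0)ᵀ.
Then v_2 = N · v_3 = (0, 3, 1)ᵀ.
Then v_1 = N · v_2 = (-1, 2, 1)ᵀ.

Sanity check: (A − (3)·I) v_1 = (0, 0, 0)ᵀ = 0. ✓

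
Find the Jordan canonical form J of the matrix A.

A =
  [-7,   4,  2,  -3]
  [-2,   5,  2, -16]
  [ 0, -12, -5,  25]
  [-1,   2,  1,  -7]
J_3(-5) ⊕ J_1(1)

The characteristic polynomial is
  det(x·I − A) = x^4 + 14*x^3 + 60*x^2 + 50*x - 125 = (x - 1)*(x + 5)^3

Eigenvalues and multiplicities (the geometric multiplicity of λ is n − rank(A − λI), which equals the number of Jordan blocks for λ):
  λ = -5: algebraic multiplicity = 3, geometric multiplicity = 1
  λ = 1: algebraic multiplicity = 1, geometric multiplicity = 1

Determining the block sizes for each eigenvalue:
  λ = -5: one block (gm = 1), so the single block has size am = 3 → block sizes [3]
  λ = 1: one block (gm = 1), so the single block has size am = 1 → block sizes [1]

Assembling the blocks gives a Jordan form
J =
  [-5,  1,  0, 0]
  [ 0, -5,  1, 0]
  [ 0,  0, -5, 0]
  [ 0,  0,  0, 1]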